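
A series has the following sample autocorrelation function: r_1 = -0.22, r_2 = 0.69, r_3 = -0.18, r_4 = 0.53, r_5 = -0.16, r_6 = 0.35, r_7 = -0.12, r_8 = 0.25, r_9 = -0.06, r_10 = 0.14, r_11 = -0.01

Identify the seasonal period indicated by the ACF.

The largest autocorrelation is r_2 = 0.69, with weaker echoes at lags 4 (0.53), 6 (0.35) and 8 (0.25); the remaining lags stay at or below 0.14.
The dominant spike at lag 2 indicates a seasonal period of 2.

2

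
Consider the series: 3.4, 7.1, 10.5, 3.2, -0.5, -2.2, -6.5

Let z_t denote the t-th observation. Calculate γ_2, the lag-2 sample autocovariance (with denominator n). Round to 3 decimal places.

1.702

Mean z̄ = (3.4 + 7.1 + 10.5 + 3.2 − 0.5 − 2.2 − 6.5)/7 = 2.1429
Deviations: 1.2571, 4.9571, 8.3571, 1.0571, -2.6429, -4.3429, -8.6429
Σ_{t=1}^{5}(z_t−z̄)(z_{t+2}−z̄) = 11.9106
γ_2 = 11.9106 / 7 = 1.702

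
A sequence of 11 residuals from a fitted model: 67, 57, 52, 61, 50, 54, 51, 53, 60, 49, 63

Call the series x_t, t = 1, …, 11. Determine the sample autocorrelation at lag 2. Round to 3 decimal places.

0.117

Mean x̄ = (67 + 57 + 52 + 61 + 50 + 54 + 51 + 53 + 60 + 49 + 63)/11 = 56.0909
Numerator Σ_{t=1}^{9}(x_t−x̄)(x_{t+2}−x̄) = 40.9835
Denominator Σ(x_t−x̄)² = 350.9091
r_2 = 40.9835 / 350.9091 = 0.117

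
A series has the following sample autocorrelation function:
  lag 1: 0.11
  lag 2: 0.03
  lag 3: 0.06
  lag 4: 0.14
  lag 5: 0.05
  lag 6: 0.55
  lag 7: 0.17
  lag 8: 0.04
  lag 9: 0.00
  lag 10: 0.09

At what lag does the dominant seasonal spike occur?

6

The largest autocorrelation is r_6 = 0.55; the remaining lags stay at or below 0.17.
The dominant spike at lag 6 indicates a seasonal period of 6.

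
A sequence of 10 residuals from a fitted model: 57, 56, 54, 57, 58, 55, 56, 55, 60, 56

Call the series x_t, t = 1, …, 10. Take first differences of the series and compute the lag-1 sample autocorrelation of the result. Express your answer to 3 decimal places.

First differences Δx: -1, -2, 3, 1, -3, 1, -1, 5, -4
Mean of differences = -0.1111
Numerator Σ(Δx_t−Δx̄)(Δx_{t+1}−Δx̄) = -32.5679
Denominator Σ(Δx_t−Δx̄)² = 66.8889
r_1(Δx) = -32.5679 / 66.8889 = -0.487

-0.487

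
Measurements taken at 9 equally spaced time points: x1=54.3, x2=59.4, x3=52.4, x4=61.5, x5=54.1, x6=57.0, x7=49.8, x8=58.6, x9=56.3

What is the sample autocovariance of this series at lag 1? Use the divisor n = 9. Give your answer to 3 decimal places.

-7.962

Mean x̄ = (54.3 + 59.4 + 52.4 + 61.5 + 54.1 + 57.0 + 49.8 + 58.6 + 56.3)/9 = 55.9333
Σ_{t=1}^{8}(x_t−x̄)(x_{t+1}−x̄) = -71.6611
γ_1 = -71.6611 / 9 = -7.962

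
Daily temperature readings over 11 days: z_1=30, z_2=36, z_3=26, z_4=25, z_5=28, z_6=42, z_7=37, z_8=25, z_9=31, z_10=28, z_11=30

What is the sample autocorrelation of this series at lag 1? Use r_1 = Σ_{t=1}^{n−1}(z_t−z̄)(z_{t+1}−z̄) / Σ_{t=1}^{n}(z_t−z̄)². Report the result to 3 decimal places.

0.059

Mean z̄ = (30 + 36 + 26 + 25 + 28 + 42 + 37 + 25 + 31 + 28 + 30)/11 = 30.7273
Numerator Σ_{t=1}^{10}(z_t−z̄)(z_{t+1}−z̄) = 17.6529
Denominator Σ(z_t−z̄)² = 298.1818
r_1 = 17.6529 / 298.1818 = 0.059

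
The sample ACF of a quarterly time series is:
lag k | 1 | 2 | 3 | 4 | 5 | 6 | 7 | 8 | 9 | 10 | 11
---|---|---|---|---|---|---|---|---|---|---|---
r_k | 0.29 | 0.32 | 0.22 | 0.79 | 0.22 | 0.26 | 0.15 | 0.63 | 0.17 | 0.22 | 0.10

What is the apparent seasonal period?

4

The largest autocorrelation is r_4 = 0.79, with a weaker echo at lag 8 (0.63); the remaining lags stay at or below 0.32.
The dominant spike at lag 4 indicates a seasonal period of 4.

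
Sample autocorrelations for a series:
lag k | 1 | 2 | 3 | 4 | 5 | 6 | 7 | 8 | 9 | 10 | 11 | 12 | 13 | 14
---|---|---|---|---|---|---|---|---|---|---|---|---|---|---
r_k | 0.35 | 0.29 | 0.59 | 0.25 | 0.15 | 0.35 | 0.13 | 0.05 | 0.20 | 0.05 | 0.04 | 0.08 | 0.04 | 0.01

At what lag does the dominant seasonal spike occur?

The largest autocorrelation is r_3 = 0.59; the remaining lags stay at or below 0.35. The elevated value at lag 1 (0.35), dropping to 0.29 at lag 2, reflects decaying short-term dependence rather than seasonality.
The dominant spike at lag 3 indicates a seasonal period of 3.

3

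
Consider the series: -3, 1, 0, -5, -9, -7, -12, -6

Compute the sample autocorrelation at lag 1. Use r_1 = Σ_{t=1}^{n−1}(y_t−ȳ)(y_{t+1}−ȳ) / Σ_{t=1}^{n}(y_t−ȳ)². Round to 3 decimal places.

Mean ȳ = (-3 + 1 + 0 − 5 − 9 − 7 − 12 − 6)/8 = -5.1250
Deviations from mean: 2.1250, 6.1250, 5.1250, 0.1250, -3.8750, -1.8750, -6.8750, -0.8750
Numerator Σ_{t=1}^{7}(y_t−ȳ)(y_{t+1}−ȳ) = 70.7344
Denominator Σ(y_t−ȳ)² = 134.8750
r_1 = 70.7344 / 134.8750 = 0.524

0.524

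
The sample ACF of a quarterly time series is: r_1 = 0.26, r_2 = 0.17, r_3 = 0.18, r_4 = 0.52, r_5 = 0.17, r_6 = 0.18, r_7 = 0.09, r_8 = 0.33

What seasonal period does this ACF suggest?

4

The largest autocorrelation is r_4 = 0.52, with a weaker echo at lag 8 (0.33); the remaining lags stay at or below 0.26. The elevated value at lag 1 (0.26), dropping to 0.17 at lag 2, reflects decaying short-term dependence rather than seasonality.
The dominant spike at lag 4 indicates a seasonal period of 4.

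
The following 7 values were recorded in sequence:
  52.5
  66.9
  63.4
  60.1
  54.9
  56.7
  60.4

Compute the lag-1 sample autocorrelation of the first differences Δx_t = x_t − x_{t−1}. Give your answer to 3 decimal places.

-0.048

First differences Δx: 14.4, -3.5, -3.3, -5.2, 1.8, 3.7
Mean of differences = 1.3167
Numerator Σ(Δx_t−Δx̄)(Δx_{t+1}−Δx̄) = -12.6936
Denominator Σ(Δx_t−Δx̄)² = 264.0683
r_1(Δx) = -12.6936 / 264.0683 = -0.048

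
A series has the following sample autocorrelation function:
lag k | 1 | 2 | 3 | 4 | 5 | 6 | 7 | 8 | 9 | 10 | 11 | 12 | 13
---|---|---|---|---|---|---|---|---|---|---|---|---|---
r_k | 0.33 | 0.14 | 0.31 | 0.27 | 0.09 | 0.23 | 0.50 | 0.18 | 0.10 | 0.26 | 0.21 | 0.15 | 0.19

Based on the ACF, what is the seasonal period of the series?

The largest autocorrelation is r_7 = 0.50; the remaining lags stay at or below 0.33. The elevated value at lag 1 (0.33), dropping to 0.14 at lag 2, reflects decaying short-term dependence rather than seasonality.
The dominant spike at lag 7 indicates a seasonal period of 7.

7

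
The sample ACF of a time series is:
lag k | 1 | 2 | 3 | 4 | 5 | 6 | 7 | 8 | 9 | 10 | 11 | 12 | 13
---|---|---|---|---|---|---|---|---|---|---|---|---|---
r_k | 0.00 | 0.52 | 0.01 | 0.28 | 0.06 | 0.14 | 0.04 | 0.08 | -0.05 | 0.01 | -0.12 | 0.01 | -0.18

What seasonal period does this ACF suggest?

2

The largest autocorrelation is r_2 = 0.52, with a weaker echo at lag 4 (0.28); the remaining lags stay at or below 0.14.
The dominant spike at lag 2 indicates a seasonal period of 2.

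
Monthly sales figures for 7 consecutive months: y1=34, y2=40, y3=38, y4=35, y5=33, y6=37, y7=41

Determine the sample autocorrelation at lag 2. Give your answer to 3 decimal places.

Mean ȳ = (34 + 40 + 38 + 35 + 33 + 37 + 41)/7 = 36.8571
Deviations from mean: -2.8571, 3.1429, 1.1429, -1.8571, -3.8571, 0.1429, 4.1429
Numerator Σ_{t=1}^{5}(y_t−ȳ)(y_{t+2}−ȳ) = -29.7551
Denominator Σ(y_t−ȳ)² = 54.8571
r_2 = -29.7551 / 54.8571 = -0.542

-0.542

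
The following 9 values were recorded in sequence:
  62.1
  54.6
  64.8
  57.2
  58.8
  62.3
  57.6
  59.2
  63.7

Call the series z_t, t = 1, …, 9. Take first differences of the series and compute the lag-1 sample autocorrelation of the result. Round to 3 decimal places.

-0.643

First differences Δz: -7.5, 10.2, -7.6, 1.6, 3.5, -4.7, 1.6, 4.5
Mean of differences = 0.2000
Numerator Σ(Δz_t−Δz̄)(Δz_{t+1}−Δz̄) = -178.3100
Denominator Σ(Δz_t−Δz̄)² = 277.4400
r_1(Δz) = -178.3100 / 277.4400 = -0.643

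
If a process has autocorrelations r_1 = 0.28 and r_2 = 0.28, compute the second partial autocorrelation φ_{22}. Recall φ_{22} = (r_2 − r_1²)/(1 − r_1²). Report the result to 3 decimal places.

φ_{22} = (r_2 − r_1²) / (1 − r_1²)
r_1² = (0.28)² = 0.0784
Numerator = 0.28 − 0.0784 = 0.2016; denominator = 1 − 0.0784 = 0.9216
φ_{22} = 0.2016 / 0.9216 = 0.219

0.219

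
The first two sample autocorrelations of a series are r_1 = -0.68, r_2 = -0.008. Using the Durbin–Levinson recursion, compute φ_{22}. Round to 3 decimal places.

φ_{22} = (r_2 − r_1²) / (1 − r_1²)
r_1² = (-0.68)² = 0.4624
Numerator = -0.008 − 0.4624 = -0.4704; denominator = 1 − 0.4624 = 0.5376
φ_{22} = -0.4704 / 0.5376 = -0.875

-0.875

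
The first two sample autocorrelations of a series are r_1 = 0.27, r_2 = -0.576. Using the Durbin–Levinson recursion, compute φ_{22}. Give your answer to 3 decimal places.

-0.700

φ_{22} = (r_2 − r_1²) / (1 − r_1²)
r_1² = (0.27)² = 0.0729
Numerator = -0.576 − 0.0729 = -0.6489; denominator = 1 − 0.0729 = 0.9271
φ_{22} = -0.6489 / 0.9271 = -0.700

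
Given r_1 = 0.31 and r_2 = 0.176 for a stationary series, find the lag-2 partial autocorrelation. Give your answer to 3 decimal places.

φ_{22} = (r_2 − r_1²) / (1 − r_1²)
r_1² = (0.31)² = 0.0961
Numerator = 0.176 − 0.0961 = 0.0799; denominator = 1 − 0.0961 = 0.9039
φ_{22} = 0.0799 / 0.9039 = 0.088

0.088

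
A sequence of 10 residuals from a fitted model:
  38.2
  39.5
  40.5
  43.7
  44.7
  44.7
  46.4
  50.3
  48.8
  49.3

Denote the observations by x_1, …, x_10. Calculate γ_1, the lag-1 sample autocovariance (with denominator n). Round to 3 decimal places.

11.126

Mean x̄ = (38.2 + 39.5 + 40.5 + 43.7 + 44.7 + 44.7 + 46.4 + 50.3 + 48.8 + 49.3)/10 = 44.6100
Σ_{t=1}^{9}(x_t−x̄)(x_{t+1}−x̄) = 111.2619
γ_1 = 111.2619 / 10 = 11.126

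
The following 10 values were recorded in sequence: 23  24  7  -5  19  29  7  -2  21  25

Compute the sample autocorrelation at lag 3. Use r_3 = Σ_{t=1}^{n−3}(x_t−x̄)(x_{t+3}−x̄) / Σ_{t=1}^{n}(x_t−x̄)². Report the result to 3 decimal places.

Mean x̄ = (23 + 24 + 7 − 5 + 19 + 29 + 7 − 2 + 21 + 25)/10 = 14.8000
Σ(x_t−x̄)(x_{t+3}−x̄) = (-162.3600) + (38.6400) + (-110.7600) + (154.4400) + (-70.5600) + (88.0400) + (-79.5600) = -142.1200
Denominator Σ(x_t−x̄)² = 1309.6000
r_3 = -142.1200 / 1309.6000 = -0.109

-0.109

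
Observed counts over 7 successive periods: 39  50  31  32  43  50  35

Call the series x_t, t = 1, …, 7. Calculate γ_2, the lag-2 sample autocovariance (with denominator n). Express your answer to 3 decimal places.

-27.571

Mean x̄ = (39 + 50 + 31 + 32 + 43 + 50 + 35)/7 = 40.0000
Σ_{t=1}^{5}(x_t−x̄)(x_{t+2}−x̄) = -193.0000
γ_2 = -193.0000 / 7 = -27.571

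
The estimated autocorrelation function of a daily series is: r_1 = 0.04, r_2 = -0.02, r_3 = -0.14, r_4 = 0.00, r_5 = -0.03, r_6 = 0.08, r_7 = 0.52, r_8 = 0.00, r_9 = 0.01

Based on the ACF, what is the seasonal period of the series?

7

The largest autocorrelation is r_7 = 0.52; the remaining lags stay at or below 0.08.
The dominant spike at lag 7 indicates a seasonal period of 7.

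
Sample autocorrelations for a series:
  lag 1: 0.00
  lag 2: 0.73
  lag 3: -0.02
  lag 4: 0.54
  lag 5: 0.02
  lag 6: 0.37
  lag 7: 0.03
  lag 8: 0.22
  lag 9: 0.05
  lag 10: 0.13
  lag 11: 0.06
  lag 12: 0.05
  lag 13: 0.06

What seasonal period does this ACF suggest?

2

The largest autocorrelation is r_2 = 0.73, with weaker echoes at lags 4 (0.54), 6 (0.37) and 8 (0.22); the remaining lags stay at or below 0.13.
The dominant spike at lag 2 indicates a seasonal period of 2.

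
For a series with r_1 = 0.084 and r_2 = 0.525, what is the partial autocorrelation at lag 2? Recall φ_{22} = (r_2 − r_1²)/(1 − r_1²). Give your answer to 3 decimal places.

φ_{22} = (r_2 − r_1²) / (1 − r_1²)
r_1² = (0.084)² = 0.007056
Numerator = 0.525 − 0.0071 = 0.5179; denominator = 1 − 0.0071 = 0.9929
φ_{22} = 0.5179 / 0.9929 = 0.522

0.522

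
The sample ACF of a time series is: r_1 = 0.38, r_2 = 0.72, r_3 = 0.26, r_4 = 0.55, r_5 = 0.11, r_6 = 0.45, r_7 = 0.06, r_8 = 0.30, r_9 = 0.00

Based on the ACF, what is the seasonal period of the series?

2

The largest autocorrelation is r_2 = 0.72, with weaker echoes at lags 4 (0.55) and 6 (0.45); the remaining lags stay at or below 0.38.
The dominant spike at lag 2 indicates a seasonal period of 2.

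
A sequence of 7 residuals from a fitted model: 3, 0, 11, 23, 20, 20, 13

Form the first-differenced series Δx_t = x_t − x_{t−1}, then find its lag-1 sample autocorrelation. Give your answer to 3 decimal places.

0.085

First differences Δx: -3, 11, 12, -3, 0, -7
Mean of differences = 1.6667
Numerator Σ(Δx_t−Δx̄)(Δx_{t+1}−Δx̄) = 26.8889
Denominator Σ(Δx_t−Δx̄)² = 315.3333
r_1(Δx) = 26.8889 / 315.3333 = 0.085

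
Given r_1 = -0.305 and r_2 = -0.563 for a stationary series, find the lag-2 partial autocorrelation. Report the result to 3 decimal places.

φ_{22} = (r_2 − r_1²) / (1 − r_1²)
r_1² = (-0.305)² = 0.093025
Numerator = -0.563 − 0.0930 = -0.6560; denominator = 1 − 0.0930 = 0.9070
φ_{22} = -0.6560 / 0.9070 = -0.723

-0.723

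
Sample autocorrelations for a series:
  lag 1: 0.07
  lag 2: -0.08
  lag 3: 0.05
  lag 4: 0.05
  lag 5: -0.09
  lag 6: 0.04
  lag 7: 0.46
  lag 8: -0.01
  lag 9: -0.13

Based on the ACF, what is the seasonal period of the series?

The largest autocorrelation is r_7 = 0.46; the remaining lags stay at or below 0.07.
The dominant spike at lag 7 indicates a seasonal period of 7.

7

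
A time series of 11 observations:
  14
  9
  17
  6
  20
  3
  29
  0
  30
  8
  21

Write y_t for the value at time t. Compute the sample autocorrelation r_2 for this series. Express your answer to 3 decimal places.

0.811

Mean ȳ = (14 + 9 + 17 + 6 + 20 + 3 + 29 + 0 + 30 + 8 + 21)/11 = 14.2727
Numerator Σ_{t=1}^{9}(y_t−ȳ)(y_{t+2}−ȳ) = 823.9421
Denominator Σ(y_t−ȳ)² = 1016.1818
r_2 = 823.9421 / 1016.1818 = 0.811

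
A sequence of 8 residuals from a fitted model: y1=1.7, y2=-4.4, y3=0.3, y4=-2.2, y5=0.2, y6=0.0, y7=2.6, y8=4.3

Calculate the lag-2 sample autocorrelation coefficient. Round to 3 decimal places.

0.215

Mean ȳ = (1.7 − 4.4 + 0.3 − 2.2 + 0.2 + 0.0 + 2.6 + 4.3)/8 = 0.3125
Deviations from mean: 1.3875, -4.7125, -0.0125, -2.5125, -0.1125, -0.3125, 2.2875, 3.9875
Σ(y_t−ȳ)(y_{t+2}−ȳ) = (-0.0173) + (11.8402) + (0.0014) + (0.7852) + (-0.2573) + (-1.2461) = 11.1059
Denominator Σ(y_t−ȳ)² = 51.6888
r_2 = 11.1059 / 51.6888 = 0.215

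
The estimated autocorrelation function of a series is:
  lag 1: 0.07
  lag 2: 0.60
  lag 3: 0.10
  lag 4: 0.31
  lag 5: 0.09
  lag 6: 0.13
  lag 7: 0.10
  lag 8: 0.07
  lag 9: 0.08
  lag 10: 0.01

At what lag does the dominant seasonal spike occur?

2

The largest autocorrelation is r_2 = 0.60, with a weaker echo at lag 4 (0.31); the remaining lags stay at or below 0.13.
The dominant spike at lag 2 indicates a seasonal period of 2.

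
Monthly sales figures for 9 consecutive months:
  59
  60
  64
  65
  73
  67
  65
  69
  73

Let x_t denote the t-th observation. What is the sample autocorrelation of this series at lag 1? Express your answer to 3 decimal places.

Mean x̄ = (59 + 60 + 64 + 65 + 73 + 67 + 65 + 69 + 73)/9 = 66.1111
Numerator Σ_{t=1}^{8}(x_t−x̄)(x_{t+1}−x̄) = 72.8765
Denominator Σ(x_t−x̄)² = 198.8889
r_1 = 72.8765 / 198.8889 = 0.366

0.366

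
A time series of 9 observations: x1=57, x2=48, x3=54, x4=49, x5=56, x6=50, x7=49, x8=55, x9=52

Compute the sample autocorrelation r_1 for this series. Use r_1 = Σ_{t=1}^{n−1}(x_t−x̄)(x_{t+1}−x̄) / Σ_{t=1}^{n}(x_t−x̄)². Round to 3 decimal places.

-0.616

Mean x̄ = (57 + 48 + 54 + 49 + 56 + 50 + 49 + 55 + 52)/9 = 52.2222
Numerator Σ_{t=1}^{8}(x_t−x̄)(x_{t+1}−x̄) = -56.3827
Denominator Σ(x_t−x̄)² = 91.5556
r_1 = -56.3827 / 91.5556 = -0.616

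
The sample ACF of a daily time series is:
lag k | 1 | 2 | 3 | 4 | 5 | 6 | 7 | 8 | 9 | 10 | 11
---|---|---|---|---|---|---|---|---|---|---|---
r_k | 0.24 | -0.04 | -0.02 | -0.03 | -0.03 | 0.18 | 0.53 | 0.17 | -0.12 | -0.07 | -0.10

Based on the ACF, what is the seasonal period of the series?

The largest autocorrelation is r_7 = 0.53; the remaining lags stay at or below 0.24.
The dominant spike at lag 7 indicates a seasonal period of 7.

7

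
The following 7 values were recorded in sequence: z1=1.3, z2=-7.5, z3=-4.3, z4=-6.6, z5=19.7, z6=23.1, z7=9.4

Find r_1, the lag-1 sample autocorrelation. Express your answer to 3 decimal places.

Mean z̄ = (1.3 − 7.5 − 4.3 − 6.6 + 19.7 + 23.1 + 9.4)/7 = 5.0143
Deviations from mean: -3.7143, -12.5143, -9.3143, -11.6143, 14.6857, 18.0857, 4.3857
Numerator Σ_{t=1}^{6}(z_t−z̄)(z_{t+1}−z̄) = 445.5784
Denominator Σ(z_t−z̄)² = 954.0486
r_1 = 445.5784 / 954.0486 = 0.467

0.467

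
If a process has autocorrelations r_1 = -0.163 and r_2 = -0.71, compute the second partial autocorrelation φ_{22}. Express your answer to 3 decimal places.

φ_{22} = (r_2 − r_1²) / (1 − r_1²)
r_1² = (-0.163)² = 0.026569
Numerator = -0.71 − 0.0266 = -0.7366; denominator = 1 − 0.0266 = 0.9734
φ_{22} = -0.7366 / 0.9734 = -0.757

-0.757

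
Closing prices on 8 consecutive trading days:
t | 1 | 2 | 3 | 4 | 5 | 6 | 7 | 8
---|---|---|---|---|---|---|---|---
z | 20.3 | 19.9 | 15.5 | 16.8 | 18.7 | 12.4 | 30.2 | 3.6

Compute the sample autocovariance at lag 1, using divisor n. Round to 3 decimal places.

Mean z̄ = (20.3 + 19.9 + 15.5 + 16.8 + 18.7 + 12.4 + 30.2 + 3.6)/8 = 17.1750
Σ_{t=1}^{7}(z_t−z̄)(z_{t+1}−z̄) = -242.2831
γ_1 = -242.2831 / 8 = -30.285

-30.285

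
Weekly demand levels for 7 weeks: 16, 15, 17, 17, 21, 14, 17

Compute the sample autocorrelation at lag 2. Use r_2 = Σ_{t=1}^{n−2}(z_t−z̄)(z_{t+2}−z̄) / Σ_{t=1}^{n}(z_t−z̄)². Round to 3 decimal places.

Mean z̄ = (16 + 15 + 17 + 17 + 21 + 14 + 17)/7 = 16.7143
Deviations from mean: -0.7143, -1.7143, 0.2857, 0.2857, 4.2857, -2.7143, 0.2857
Numerator Σ_{t=1}^{5}(z_t−z̄)(z_{t+2}−z̄) = 0.9796
Denominator Σ(z_t−z̄)² = 29.4286
r_2 = 0.9796 / 29.4286 = 0.033

0.033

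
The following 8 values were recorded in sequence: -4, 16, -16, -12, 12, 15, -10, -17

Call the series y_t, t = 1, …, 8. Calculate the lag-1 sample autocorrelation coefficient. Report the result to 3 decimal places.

-0.047

Mean ȳ = (-4 + 16 − 16 − 12 + 12 + 15 − 10 − 17)/8 = -2.0000
Numerator Σ_{t=1}^{7}(y_t−ȳ)(y_{t+1}−ȳ) = -66.0000
Denominator Σ(y_t−ȳ)² = 1398.0000
r_1 = -66.0000 / 1398.0000 = -0.047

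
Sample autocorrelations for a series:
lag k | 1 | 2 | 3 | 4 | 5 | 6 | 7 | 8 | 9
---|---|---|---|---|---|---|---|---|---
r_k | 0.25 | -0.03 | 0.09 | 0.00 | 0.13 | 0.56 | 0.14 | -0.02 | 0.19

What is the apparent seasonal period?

6

The largest autocorrelation is r_6 = 0.56; the remaining lags stay at or below 0.25.
The dominant spike at lag 6 indicates a seasonal period of 6.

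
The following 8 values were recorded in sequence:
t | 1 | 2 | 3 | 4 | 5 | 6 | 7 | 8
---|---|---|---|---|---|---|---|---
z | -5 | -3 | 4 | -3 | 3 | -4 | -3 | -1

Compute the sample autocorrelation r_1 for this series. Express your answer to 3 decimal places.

-0.345

Mean z̄ = (-5 − 3 + 4 − 3 + 3 − 4 − 3 − 1)/8 = -1.5000
Σ(z_t−z̄)(z_{t+1}−z̄) = (5.2500) + (-8.2500) + (-8.2500) + (-6.7500) + (-11.2500) + (3.7500) + (-0.7500) = -26.2500
Denominator Σ(z_t−z̄)² = 76.0000
r_1 = -26.2500 / 76.0000 = -0.345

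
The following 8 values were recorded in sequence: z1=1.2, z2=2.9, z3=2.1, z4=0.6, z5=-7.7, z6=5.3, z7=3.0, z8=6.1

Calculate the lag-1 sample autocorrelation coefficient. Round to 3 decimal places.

-0.109

Mean z̄ = (1.2 + 2.9 + 2.1 + 0.6 − 7.7 + 5.3 + 3.0 + 6.1)/8 = 1.6875
Numerator Σ_{t=1}^{7}(z_t−z̄)(z_{t+1}−z̄) = -13.7102
Denominator Σ(z_t−z̄)² = 125.4288
r_1 = -13.7102 / 125.4288 = -0.109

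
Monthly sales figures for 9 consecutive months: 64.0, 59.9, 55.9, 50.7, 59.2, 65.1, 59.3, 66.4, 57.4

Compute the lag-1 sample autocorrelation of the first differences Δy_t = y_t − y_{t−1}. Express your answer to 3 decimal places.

First differences Δy: -4.1, -4.0, -5.2, 8.5, 5.9, -5.8, 7.1, -9.0
Mean of differences = -0.8250
Numerator Σ(Δy_t−Δȳ)(Δy_{t+1}−Δȳ) = -91.4681
Denominator Σ(Δy_t−Δȳ)² = 326.5150
r_1(Δy) = -91.4681 / 326.5150 = -0.280

-0.280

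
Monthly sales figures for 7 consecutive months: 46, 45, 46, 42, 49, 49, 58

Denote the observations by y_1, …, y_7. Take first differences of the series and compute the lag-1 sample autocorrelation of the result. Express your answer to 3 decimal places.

First differences Δy: -1, 1, -4, 7, 0, 9
Mean of differences = 2.0000
Numerator Σ(Δy_t−Δȳ)(Δy_{t+1}−Δȳ) = -45.0000
Denominator Σ(Δy_t−Δȳ)² = 124.0000
r_1(Δy) = -45.0000 / 124.0000 = -0.363

-0.363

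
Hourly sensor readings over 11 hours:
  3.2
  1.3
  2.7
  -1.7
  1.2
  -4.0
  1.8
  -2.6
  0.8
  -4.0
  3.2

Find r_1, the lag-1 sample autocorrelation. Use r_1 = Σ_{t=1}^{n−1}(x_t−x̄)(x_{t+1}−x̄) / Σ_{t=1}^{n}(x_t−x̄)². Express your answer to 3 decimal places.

Mean x̄ = (3.2 + 1.3 + 2.7 − 1.7 + 1.2 − 4.0 + 1.8 − 2.6 + 0.8 − 4.0 + 3.2)/11 = 0.1727
Numerator Σ_{t=1}^{10}(x_t−x̄)(x_{t+1}−x̄) = -32.9726
Denominator Σ(x_t−x̄)² = 76.1018
r_1 = -32.9726 / 76.1018 = -0.433

-0.433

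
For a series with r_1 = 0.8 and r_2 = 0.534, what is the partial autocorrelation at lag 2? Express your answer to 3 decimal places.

-0.294

φ_{22} = (r_2 − r_1²) / (1 − r_1²)
r_1² = (0.8)² = 0.64
Numerator = 0.534 − 0.6400 = -0.1060; denominator = 1 − 0.6400 = 0.3600
φ_{22} = -0.1060 / 0.3600 = -0.294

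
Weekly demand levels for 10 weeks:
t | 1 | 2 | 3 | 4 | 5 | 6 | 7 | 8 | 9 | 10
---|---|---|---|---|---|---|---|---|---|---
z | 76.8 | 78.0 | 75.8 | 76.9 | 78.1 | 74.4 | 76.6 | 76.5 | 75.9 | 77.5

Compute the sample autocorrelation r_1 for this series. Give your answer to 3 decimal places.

-0.402

Mean z̄ = (76.8 + 78.0 + 75.8 + 76.9 + 78.1 + 74.4 + 76.6 + 76.5 + 75.9 + 77.5)/10 = 76.6500
Numerator Σ_{t=1}^{9}(z_t−z̄)(z_{t+1}−z̄) = -4.4625
Denominator Σ(z_t−z̄)² = 11.1050
r_1 = -4.4625 / 11.1050 = -0.402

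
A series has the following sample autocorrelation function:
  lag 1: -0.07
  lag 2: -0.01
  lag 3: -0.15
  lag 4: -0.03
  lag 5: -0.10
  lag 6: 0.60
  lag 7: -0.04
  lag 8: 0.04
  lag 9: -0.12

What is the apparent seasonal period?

6

The largest autocorrelation is r_6 = 0.60; the remaining lags stay at or below 0.04.
The dominant spike at lag 6 indicates a seasonal period of 6.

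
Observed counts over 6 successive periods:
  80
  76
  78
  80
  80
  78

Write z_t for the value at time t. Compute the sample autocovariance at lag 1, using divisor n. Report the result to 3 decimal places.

-0.296

Mean z̄ = (80 + 76 + 78 + 80 + 80 + 78)/6 = 78.6667
Deviations: 1.3333, -2.6667, -0.6667, 1.3333, 1.3333, -0.6667
Σ_{t=1}^{5}(z_t−z̄)(z_{t+1}−z̄) = -1.7778
γ_1 = -1.7778 / 6 = -0.296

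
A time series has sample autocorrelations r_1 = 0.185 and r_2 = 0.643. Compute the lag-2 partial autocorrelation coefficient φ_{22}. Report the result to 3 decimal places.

φ_{22} = (r_2 − r_1²) / (1 − r_1²)
r_1² = (0.185)² = 0.034225
Numerator = 0.643 − 0.0342 = 0.6088; denominator = 1 − 0.0342 = 0.9658
φ_{22} = 0.6088 / 0.9658 = 0.630

0.630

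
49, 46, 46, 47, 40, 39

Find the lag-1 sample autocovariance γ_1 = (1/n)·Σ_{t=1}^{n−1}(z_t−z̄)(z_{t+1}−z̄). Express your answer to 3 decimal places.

4.375

Mean z̄ = (49 + 46 + 46 + 47 + 40 + 39)/6 = 44.5000
Deviations: 4.5000, 1.5000, 1.5000, 2.5000, -4.5000, -5.5000
Σ_{t=1}^{5}(z_t−z̄)(z_{t+1}−z̄) = 26.2500
γ_1 = 26.2500 / 6 = 4.375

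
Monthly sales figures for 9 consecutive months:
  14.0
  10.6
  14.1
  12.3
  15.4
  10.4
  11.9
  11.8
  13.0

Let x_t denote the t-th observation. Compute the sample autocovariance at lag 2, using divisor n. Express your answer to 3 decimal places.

Mean x̄ = (14.0 + 10.6 + 14.1 + 12.3 + 15.4 + 10.4 + 11.9 + 11.8 + 13.0)/9 = 12.6111
Σ_{t=1}^{7}(x_t−x̄)(x_{t+2}−x̄) = 7.0675
γ_2 = 7.0675 / 9 = 0.785

0.785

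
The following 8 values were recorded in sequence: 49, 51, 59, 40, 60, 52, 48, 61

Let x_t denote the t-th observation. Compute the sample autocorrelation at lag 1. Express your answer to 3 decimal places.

Mean x̄ = (49 + 51 + 59 + 40 + 60 + 52 + 48 + 61)/8 = 52.5000
Deviations from mean: -3.5000, -1.5000, 6.5000, -12.5000, 7.5000, -0.5000, -4.5000, 8.5000
Numerator Σ_{t=1}^{7}(x_t−x̄)(x_{t+1}−x̄) = -219.2500
Denominator Σ(x_t−x̄)² = 362.0000
r_1 = -219.2500 / 362.0000 = -0.606

-0.606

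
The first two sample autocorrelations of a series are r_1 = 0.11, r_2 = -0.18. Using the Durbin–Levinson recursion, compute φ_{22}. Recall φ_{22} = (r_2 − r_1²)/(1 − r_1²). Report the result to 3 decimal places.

φ_{22} = (r_2 − r_1²) / (1 − r_1²)
r_1² = (0.11)² = 0.0121
Numerator = -0.18 − 0.0121 = -0.1921; denominator = 1 − 0.0121 = 0.9879
φ_{22} = -0.1921 / 0.9879 = -0.194

-0.194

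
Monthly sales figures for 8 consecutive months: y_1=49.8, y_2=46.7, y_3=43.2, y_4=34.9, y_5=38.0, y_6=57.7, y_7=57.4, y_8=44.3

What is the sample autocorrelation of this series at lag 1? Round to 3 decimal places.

0.293

Mean ȳ = (49.8 + 46.7 + 43.2 + 34.9 + 38.0 + 57.7 + 57.4 + 44.3)/8 = 46.5000
Deviations from mean: 3.3000, 0.2000, -3.3000, -11.6000, -8.5000, 11.2000, 10.9000, -2.2000
Σ(y_t−ȳ)(y_{t+1}−ȳ) = (0.6600) + (-0.6600) + (38.2800) + (98.6000) + (-95.2000) + (122.0800) + (-23.9800) = 139.7800
Denominator Σ(y_t−ȳ)² = 477.7200
r_1 = 139.7800 / 477.7200 = 0.293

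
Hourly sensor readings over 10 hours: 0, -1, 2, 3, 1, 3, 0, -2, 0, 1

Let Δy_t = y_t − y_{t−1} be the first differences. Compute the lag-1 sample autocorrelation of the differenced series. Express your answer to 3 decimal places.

-0.220

First differences Δy: -1, 3, 1, -2, 2, -3, -2, 2, 1
Mean of differences = 0.1111
Numerator Σ(Δy_t−Δȳ)(Δy_{t+1}−Δȳ) = -8.1235
Denominator Σ(Δy_t−Δȳ)² = 36.8889
r_1(Δy) = -8.1235 / 36.8889 = -0.220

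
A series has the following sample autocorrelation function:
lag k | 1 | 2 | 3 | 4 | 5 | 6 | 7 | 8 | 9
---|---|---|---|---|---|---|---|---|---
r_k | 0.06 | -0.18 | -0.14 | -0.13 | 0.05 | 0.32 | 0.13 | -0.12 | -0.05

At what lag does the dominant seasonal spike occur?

6

The largest autocorrelation is r_6 = 0.32; the remaining lags stay at or below 0.13.
The dominant spike at lag 6 indicates a seasonal period of 6.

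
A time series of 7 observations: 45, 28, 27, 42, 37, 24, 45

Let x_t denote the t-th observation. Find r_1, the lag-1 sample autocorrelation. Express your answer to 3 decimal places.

-0.372

Mean x̄ = (45 + 28 + 27 + 42 + 37 + 24 + 45)/7 = 35.4286
Deviations from mean: 9.5714, -7.4286, -8.4286, 6.5714, 1.5714, -11.4286, 9.5714
Σ(x_t−x̄)(x_{t+1}−x̄) = (-71.1020) + (62.6122) + (-55.3878) + (10.3265) + (-17.9592) + (-109.3878) = -180.8980
Denominator Σ(x_t−x̄)² = 485.7143
r_1 = -180.8980 / 485.7143 = -0.372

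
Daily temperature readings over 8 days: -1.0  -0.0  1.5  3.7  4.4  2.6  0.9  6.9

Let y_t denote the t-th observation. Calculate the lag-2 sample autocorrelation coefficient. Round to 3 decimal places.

Mean ȳ = (-1.0 − 0.0 + 1.5 + 3.7 + 4.4 + 2.6 + 0.9 + 6.9)/8 = 2.3750
Deviations from mean: -3.3750, -2.3750, -0.8750, 1.3250, 2.0250, 0.2250, -1.4750, 4.5250
Numerator Σ_{t=1}^{6}(y_t−ȳ)(y_{t+2}−ȳ) = -3.6363
Denominator Σ(y_t−ȳ)² = 46.3550
r_2 = -3.6363 / 46.3550 = -0.078

-0.078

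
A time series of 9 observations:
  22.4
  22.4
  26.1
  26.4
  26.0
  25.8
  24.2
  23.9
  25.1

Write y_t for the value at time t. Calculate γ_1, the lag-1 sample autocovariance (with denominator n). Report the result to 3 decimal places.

0.847

Mean ȳ = (22.4 + 22.4 + 26.1 + 26.4 + 26.0 + 25.8 + 24.2 + 23.9 + 25.1)/9 = 24.7000
Σ_{t=1}^{8}(y_t−ȳ)(y_{t+1}−ȳ) = 7.6200
γ_1 = 7.6200 / 9 = 0.847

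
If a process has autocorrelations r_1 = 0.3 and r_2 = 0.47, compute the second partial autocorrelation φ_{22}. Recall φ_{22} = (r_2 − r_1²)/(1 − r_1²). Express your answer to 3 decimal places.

0.418

φ_{22} = (r_2 − r_1²) / (1 − r_1²)
r_1² = (0.3)² = 0.09
Numerator = 0.47 − 0.0900 = 0.3800; denominator = 1 − 0.0900 = 0.9100
φ_{22} = 0.3800 / 0.9100 = 0.418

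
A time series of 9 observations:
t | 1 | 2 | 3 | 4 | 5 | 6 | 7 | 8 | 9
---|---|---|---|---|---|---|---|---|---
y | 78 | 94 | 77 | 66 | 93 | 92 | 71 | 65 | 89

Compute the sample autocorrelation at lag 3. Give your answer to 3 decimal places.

Mean ȳ = (78 + 94 + 77 + 66 + 93 + 92 + 71 + 65 + 89)/9 = 80.5556
Σ(y_t−ȳ)(y_{t+3}−ȳ) = (37.1975) + (167.3086) + (-40.6914) + (139.0864) + (-193.5802) + (96.6420) = 205.9630
Denominator Σ(y_t−ȳ)² = 1102.2222
r_3 = 205.9630 / 1102.2222 = 0.187

0.187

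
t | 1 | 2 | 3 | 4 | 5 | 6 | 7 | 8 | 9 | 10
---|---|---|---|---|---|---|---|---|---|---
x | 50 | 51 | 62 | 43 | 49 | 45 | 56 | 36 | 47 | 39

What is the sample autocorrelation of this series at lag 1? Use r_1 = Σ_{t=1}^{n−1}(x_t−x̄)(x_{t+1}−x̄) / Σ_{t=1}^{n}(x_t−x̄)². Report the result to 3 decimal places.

Mean x̄ = (50 + 51 + 62 + 43 + 49 + 45 + 56 + 36 + 47 + 39)/10 = 47.8000
Numerator Σ_{t=1}^{9}(x_t−x̄)(x_{t+1}−x̄) = -128.0400
Denominator Σ(x_t−x̄)² = 533.6000
r_1 = -128.0400 / 533.6000 = -0.240

-0.240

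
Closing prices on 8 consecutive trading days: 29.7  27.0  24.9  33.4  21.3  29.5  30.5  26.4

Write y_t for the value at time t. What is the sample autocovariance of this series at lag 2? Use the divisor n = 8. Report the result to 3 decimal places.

-0.184

Mean ȳ = (29.7 + 27.0 + 24.9 + 33.4 + 21.3 + 29.5 + 30.5 + 26.4)/8 = 27.8375
Deviations: 1.8625, -0.8375, -2.9375, 5.5625, -6.5375, 1.6625, 2.6625, -1.4375
Σ_{t=1}^{6}(y_t−ȳ)(y_{t+2}−ȳ) = -1.4741
γ_2 = -1.4741 / 8 = -0.184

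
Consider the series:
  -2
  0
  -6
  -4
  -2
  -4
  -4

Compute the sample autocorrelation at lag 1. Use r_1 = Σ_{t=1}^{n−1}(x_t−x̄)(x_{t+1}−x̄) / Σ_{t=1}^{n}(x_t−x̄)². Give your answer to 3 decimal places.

-0.182

Mean x̄ = (-2 + 0 − 6 − 4 − 2 − 4 − 4)/7 = -3.1429
Deviations from mean: 1.1429, 3.1429, -2.8571, -0.8571, 1.1429, -0.8571, -0.8571
Numerator Σ_{t=1}^{6}(x_t−x̄)(x_{t+1}−x̄) = -4.1633
Denominator Σ(x_t−x̄)² = 22.8571
r_1 = -4.1633 / 22.8571 = -0.182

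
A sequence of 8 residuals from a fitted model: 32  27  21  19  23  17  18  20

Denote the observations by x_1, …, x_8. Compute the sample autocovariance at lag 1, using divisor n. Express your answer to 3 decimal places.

Mean x̄ = (32 + 27 + 21 + 19 + 23 + 17 + 18 + 20)/8 = 22.1250
Σ_{t=1}^{7}(x_t−x̄)(x_{t+1}−x̄) = 68.8594
γ_1 = 68.8594 / 8 = 8.607

8.607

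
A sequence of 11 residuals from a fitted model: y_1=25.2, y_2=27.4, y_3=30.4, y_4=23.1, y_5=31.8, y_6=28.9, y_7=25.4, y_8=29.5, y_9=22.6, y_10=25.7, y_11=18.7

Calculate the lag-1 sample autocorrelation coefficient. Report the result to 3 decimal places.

-0.154

Mean ȳ = (25.2 + 27.4 + 30.4 + 23.1 + 31.8 + 28.9 + 25.4 + 29.5 + 22.6 + 25.7 + 18.7)/11 = 26.2455
Numerator Σ_{t=1}^{10}(y_t−ȳ)(y_{t+1}−ȳ) = -22.9612
Denominator Σ(y_t−ȳ)² = 149.3073
r_1 = -22.9612 / 149.3073 = -0.154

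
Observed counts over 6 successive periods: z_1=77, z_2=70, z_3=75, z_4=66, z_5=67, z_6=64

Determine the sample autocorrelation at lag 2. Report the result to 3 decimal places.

0.327

Mean z̄ = (77 + 70 + 75 + 66 + 67 + 64)/6 = 69.8333
Σ(z_t−z̄)(z_{t+2}−z̄) = (37.0278) + (-0.6389) + (-14.6389) + (22.3611) = 44.1111
Denominator Σ(z_t−z̄)² = 134.8333
r_2 = 44.1111 / 134.8333 = 0.327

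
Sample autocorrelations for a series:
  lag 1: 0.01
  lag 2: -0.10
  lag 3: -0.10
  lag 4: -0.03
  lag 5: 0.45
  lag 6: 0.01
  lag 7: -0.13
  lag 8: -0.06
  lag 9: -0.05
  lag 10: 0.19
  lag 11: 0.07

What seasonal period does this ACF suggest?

5

The largest autocorrelation is r_5 = 0.45, with a weaker echo at lag 10 (0.19); the remaining lags stay at or below 0.07.
The dominant spike at lag 5 indicates a seasonal period of 5.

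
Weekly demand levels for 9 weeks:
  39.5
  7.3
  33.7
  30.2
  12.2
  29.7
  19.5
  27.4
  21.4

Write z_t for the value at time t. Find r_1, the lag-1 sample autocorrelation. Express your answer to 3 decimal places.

Mean z̄ = (39.5 + 7.3 + 33.7 + 30.2 + 12.2 + 29.7 + 19.5 + 27.4 + 21.4)/9 = 24.5444
Numerator Σ_{t=1}^{8}(z_t−z̄)(z_{t+1}−z̄) = -546.8509
Denominator Σ(z_t−z̄)² = 859.3022
r_1 = -546.8509 / 859.3022 = -0.636

-0.636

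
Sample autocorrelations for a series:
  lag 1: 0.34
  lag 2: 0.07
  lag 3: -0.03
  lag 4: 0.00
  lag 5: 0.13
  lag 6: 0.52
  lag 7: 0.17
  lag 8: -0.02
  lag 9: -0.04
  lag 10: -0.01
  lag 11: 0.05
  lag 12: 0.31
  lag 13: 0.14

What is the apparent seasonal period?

6

The largest autocorrelation is r_6 = 0.52; the remaining lags stay at or below 0.34. The elevated value at lag 1 (0.34), dropping to 0.07 at lag 2, reflects decaying short-term dependence rather than seasonality.
The dominant spike at lag 6 indicates a seasonal period of 6.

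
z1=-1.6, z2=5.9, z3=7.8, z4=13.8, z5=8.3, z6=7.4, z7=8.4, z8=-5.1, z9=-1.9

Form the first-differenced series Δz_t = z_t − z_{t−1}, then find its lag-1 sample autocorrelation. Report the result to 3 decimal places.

First differences Δz: 7.5, 1.9, 6.0, -5.5, -0.9, 1.0, -13.5, 3.2
Mean of differences = -0.0375
Numerator Σ(Δz_t−Δz̄)(Δz_{t+1}−Δz̄) = -60.4139
Denominator Σ(Δz_t−Δz̄)² = 320.3988
r_1(Δz) = -60.4139 / 320.3988 = -0.189

-0.189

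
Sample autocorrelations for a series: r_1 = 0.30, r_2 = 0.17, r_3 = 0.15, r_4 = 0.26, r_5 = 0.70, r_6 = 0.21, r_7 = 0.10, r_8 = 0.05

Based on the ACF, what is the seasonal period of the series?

The largest autocorrelation is r_5 = 0.70; the remaining lags stay at or below 0.30. The elevated value at lag 1 (0.30), dropping to 0.17 at lag 2, reflects decaying short-term dependence rather than seasonality.
The dominant spike at lag 5 indicates a seasonal period of 5.

5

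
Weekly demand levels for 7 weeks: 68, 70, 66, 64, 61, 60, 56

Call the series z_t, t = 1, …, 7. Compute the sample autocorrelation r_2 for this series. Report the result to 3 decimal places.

Mean z̄ = (68 + 70 + 66 + 64 + 61 + 60 + 56)/7 = 63.5714
Deviations from mean: 4.4286, 6.4286, 2.4286, 0.4286, -2.5714, -3.5714, -7.5714
Σ(z_t−z̄)(z_{t+2}−z̄) = (10.7551) + (2.7551) + (-6.2449) + (-1.5306) + (19.4694) = 25.2041
Denominator Σ(z_t−z̄)² = 143.7143
r_2 = 25.2041 / 143.7143 = 0.175

0.175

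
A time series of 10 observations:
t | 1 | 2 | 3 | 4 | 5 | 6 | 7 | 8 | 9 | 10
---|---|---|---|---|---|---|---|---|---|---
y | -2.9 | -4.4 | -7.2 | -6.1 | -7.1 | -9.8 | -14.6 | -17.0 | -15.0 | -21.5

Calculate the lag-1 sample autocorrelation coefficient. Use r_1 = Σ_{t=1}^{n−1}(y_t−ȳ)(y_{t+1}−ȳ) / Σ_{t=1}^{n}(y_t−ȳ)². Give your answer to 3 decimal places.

Mean ȳ = (-2.9 − 4.4 − 7.2 − 6.1 − 7.1 − 9.8 − 14.6 − 17.0 − 15.0 − 21.5)/10 = -10.5600
Numerator Σ_{t=1}^{9}(y_t−ȳ)(y_{t+1}−ȳ) = 201.0444
Denominator Σ(y_t−ȳ)² = 337.5440
r_1 = 201.0444 / 337.5440 = 0.596

0.596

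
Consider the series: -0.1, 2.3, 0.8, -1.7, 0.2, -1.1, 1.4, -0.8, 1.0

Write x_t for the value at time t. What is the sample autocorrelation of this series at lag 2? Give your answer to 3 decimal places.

0.045

Mean x̄ = (-0.1 + 2.3 + 0.8 − 1.7 + 0.2 − 1.1 + 1.4 − 0.8 + 1.0)/9 = 0.2222
Σ(x_t−x̄)(x_{t+2}−x̄) = (-0.1862) + (-3.9940) + (-0.0128) + (2.5416) + (-0.0262) + (1.3516) + (0.9160) = 0.5901
Denominator Σ(x_t−x̄)² = 13.2356
r_2 = 0.5901 / 13.2356 = 0.045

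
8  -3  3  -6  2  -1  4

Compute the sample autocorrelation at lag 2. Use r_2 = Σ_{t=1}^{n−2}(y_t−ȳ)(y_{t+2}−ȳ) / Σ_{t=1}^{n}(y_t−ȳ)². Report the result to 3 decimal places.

Mean ȳ = (8 − 3 + 3 − 6 + 2 − 1 + 4)/7 = 1.0000
Deviations from mean: 7.0000, -4.0000, 2.0000, -7.0000, 1.0000, -2.0000, 3.0000
Σ(y_t−ȳ)(y_{t+2}−ȳ) = (14.0000) + (28.0000) + (2.0000) + (14.0000) + (3.0000) = 61.0000
Denominator Σ(y_t−ȳ)² = 132.0000
r_2 = 61.0000 / 132.0000 = 0.462

0.462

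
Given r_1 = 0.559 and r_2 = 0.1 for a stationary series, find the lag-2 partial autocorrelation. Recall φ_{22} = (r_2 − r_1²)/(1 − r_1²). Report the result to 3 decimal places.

-0.309

φ_{22} = (r_2 − r_1²) / (1 − r_1²)
r_1² = (0.559)² = 0.312481
Numerator = 0.1 − 0.3125 = -0.2125; denominator = 1 − 0.3125 = 0.6875
φ_{22} = -0.2125 / 0.6875 = -0.309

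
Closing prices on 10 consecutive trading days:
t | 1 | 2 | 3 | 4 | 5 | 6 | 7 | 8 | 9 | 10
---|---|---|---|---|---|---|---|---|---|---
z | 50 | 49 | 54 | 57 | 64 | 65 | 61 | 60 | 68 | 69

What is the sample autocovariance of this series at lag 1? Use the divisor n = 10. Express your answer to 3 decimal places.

Mean z̄ = (50 + 49 + 54 + 57 + 64 + 65 + 61 + 60 + 68 + 69)/10 = 59.7000
Σ_{t=1}^{9}(z_t−z̄)(z_{t+1}−z̄) = 278.3100
γ_1 = 278.3100 / 10 = 27.831

27.831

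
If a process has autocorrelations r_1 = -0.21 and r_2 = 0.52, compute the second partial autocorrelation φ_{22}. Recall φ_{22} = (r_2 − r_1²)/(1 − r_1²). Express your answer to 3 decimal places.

φ_{22} = (r_2 − r_1²) / (1 − r_1²)
r_1² = (-0.21)² = 0.0441
Numerator = 0.52 − 0.0441 = 0.4759; denominator = 1 − 0.0441 = 0.9559
φ_{22} = 0.4759 / 0.9559 = 0.498

0.498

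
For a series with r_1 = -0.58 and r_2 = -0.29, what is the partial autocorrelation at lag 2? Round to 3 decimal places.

φ_{22} = (r_2 − r_1²) / (1 − r_1²)
r_1² = (-0.58)² = 0.3364
Numerator = -0.29 − 0.3364 = -0.6264; denominator = 1 − 0.3364 = 0.6636
φ_{22} = -0.6264 / 0.6636 = -0.944

-0.944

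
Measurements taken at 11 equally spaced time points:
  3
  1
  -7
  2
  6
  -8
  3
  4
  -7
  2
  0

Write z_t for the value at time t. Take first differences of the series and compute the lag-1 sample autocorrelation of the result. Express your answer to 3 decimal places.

-0.504

First differences Δz: -2, -8, 9, 4, -14, 11, 1, -11, 9, -2
Mean of differences = -0.3000
Numerator Σ(Δz_t−Δz̄)(Δz_{t+1}−Δz̄) = -346.7900
Denominator Σ(Δz_t−Δz̄)² = 688.1000
r_1(Δz) = -346.7900 / 688.1000 = -0.504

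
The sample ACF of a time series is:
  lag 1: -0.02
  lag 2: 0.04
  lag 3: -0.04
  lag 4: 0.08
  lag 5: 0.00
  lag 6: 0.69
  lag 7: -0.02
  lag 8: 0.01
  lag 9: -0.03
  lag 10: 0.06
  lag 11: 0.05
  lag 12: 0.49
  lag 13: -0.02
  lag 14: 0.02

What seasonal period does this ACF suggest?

6

The largest autocorrelation is r_6 = 0.69, with a weaker echo at lag 12 (0.49); the remaining lags stay at or below 0.08.
The dominant spike at lag 6 indicates a seasonal period of 6.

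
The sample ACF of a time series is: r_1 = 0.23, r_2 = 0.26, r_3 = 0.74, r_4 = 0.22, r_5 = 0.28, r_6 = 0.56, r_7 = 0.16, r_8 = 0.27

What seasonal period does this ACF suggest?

The largest autocorrelation is r_3 = 0.74, with a weaker echo at lag 6 (0.56); the remaining lags stay at or below 0.28.
The dominant spike at lag 3 indicates a seasonal period of 3.

3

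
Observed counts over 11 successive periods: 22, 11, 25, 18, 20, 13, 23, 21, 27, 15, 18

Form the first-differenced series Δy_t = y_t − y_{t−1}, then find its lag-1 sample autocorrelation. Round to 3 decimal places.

First differences Δy: -11, 14, -7, 2, -7, 10, -2, 6, -12, 3
Mean of differences = -0.4000
Numerator Σ(Δy_t−Δȳ)(Δy_{t+1}−Δȳ) = -488.5600
Denominator Σ(Δy_t−Δȳ)² = 710.4000
r_1(Δy) = -488.5600 / 710.4000 = -0.688

-0.688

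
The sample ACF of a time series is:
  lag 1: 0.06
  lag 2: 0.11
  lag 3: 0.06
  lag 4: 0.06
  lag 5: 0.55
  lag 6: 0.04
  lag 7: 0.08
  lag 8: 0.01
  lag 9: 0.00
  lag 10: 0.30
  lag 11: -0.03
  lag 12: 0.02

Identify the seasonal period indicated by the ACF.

5

The largest autocorrelation is r_5 = 0.55, with a weaker echo at lag 10 (0.30); the remaining lags stay at or below 0.11.
The dominant spike at lag 5 indicates a seasonal period of 5.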